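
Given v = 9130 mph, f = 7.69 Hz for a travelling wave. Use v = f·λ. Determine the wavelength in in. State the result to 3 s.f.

Rearranging v = f·λ for λ: λ = v/f.
v = 9130 mph = 4081 m/s; f = 7.69 Hz.
λ = 530.8 m
530.8 m × (1 in / 0.02540 m) = 20896 in

20900 in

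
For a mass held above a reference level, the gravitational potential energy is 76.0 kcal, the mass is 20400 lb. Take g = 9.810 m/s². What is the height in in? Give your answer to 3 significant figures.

Solving PE = m·g·h for h: h = PE/(m·g).
PE = 76.0 kcal = 3.180×10^5 J; m = 20400 lb = 9253 kg; g = 9.810 m/s².
h = 3.503 m
3.503 m × (1 in / 0.02540 m) = 137.9 in

138 in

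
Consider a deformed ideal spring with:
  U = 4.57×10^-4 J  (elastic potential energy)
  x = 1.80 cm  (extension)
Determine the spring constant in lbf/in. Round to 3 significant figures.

Rearranging: k = 2U/x².
U = 4.57×10^-4 J; x = 1.80 cm = 0.01800 m.
k = 2.821 N/m
2.821 N/m × (1 lbf/in / 175.1 N/m) = 0.01611 lbf/in

0.0161 lbf/in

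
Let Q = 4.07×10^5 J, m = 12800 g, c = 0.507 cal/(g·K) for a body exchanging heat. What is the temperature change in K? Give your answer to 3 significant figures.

Rearranging: ΔT = Q/(m·c).
Q = 4.07×10^5 J; m = 12800 g = 12.80 kg; c = 0.507 cal/(g·K) = 2121 J/(kg·K).
ΔT = 14.99 K

15.0 K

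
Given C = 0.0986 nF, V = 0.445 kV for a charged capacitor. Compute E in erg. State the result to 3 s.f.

97.6 erg

E is given directly by: E = ½CV².
C = 0.0986 nF = 9.860×10^-11 F; V = 0.445 kV = 445.0 V.
E = 9.763×10^-6 J  (the unit combination reduces to kg·m²/s² = J)
9.763×10^-6 J × (1 erg / 1.000×10^-7 J) = 97.63 erg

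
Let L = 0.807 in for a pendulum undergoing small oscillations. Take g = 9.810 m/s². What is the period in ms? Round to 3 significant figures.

T is given directly by: T = 2π√(L/g).
L = 0.807 in = 0.02050 m; g = 9.810 m/s².
T = 0.2872 s
0.2872 s × (1 ms / 0.001000 s) = 287.2 ms

287 ms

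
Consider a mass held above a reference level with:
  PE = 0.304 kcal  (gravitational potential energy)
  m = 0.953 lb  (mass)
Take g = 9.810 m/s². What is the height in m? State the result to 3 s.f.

Rearranging PE = m·g·h for h: h = PE/(m·g).
PE = 0.304 kcal = 1272 J; m = 0.953 lb = 0.4323 kg; g = 9.810 m/s².
h = 299.9 m

300 m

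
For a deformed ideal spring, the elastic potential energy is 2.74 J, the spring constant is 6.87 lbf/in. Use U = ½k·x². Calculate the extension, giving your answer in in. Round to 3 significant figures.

2.66 in

Solving U = ½k·x² for x: x = √(2U/k).
U = 2.74 J; k = 6.87 lbf/in = 1203 N/m.
x = 0.06749 m
0.06749 m × (1 in / 0.02540 m) = 2.657 in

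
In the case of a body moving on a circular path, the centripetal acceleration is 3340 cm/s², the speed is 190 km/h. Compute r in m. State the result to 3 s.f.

83.4 m

Rearranging a = v²/r for r: r = v²/a.
a = 3340 cm/s² = 33.40 m/s²; v = 190 km/h = 52.78 m/s.
r = 83.40 m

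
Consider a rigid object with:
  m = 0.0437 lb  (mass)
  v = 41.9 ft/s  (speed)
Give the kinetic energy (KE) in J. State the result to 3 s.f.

KE is given directly by: KE = ½mv².
m = 0.0437 lb = 0.01982 kg; v = 41.9 ft/s = 12.77 m/s.
KE = 1.616 J

1.62 J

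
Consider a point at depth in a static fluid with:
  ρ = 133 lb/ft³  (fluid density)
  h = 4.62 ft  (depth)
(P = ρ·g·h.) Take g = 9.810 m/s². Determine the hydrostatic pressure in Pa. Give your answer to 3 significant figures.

Directly: P = ρgh.
ρ = 133 lb/ft³ = 2130 kg/m³; h = 4.62 ft = 1.408 m; g = 9.810 m/s².
P = 29431 Pa

29400 Pa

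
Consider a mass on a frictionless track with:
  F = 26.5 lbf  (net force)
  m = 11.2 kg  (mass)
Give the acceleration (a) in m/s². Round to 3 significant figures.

10.5 m/s²

Rearranging: a = F/m.
F = 26.5 lbf = 117.9 N; m = 11.2 kg.
a = 10.52 m/s²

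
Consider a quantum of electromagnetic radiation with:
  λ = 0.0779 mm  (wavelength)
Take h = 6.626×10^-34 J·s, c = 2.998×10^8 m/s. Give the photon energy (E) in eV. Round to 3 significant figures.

Directly: E = hc/λ.
λ = 0.0779 mm = 7.790×10^-5 m; h = 6.626×10^-34 J·s; c = 2.998×10^8 m/s.
E = 2.550×10^-21 J  (the unit combination reduces to kg·m²/s² = J)
2.550×10^-21 J × (1 eV / 1.602×10^-19 J) = 0.01592 eV

0.0159 eV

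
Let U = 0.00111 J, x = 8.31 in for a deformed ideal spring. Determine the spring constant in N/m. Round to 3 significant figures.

Rearranging: k = 2U/x².
U = 0.00111 J; x = 8.31 in = 0.2111 m.
k = 0.04983 N/m

0.0498 N/m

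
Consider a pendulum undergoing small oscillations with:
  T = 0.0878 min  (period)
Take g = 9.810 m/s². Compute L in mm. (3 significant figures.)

Rearranging T = 2π√(L/g) for L: L = g·(T/2π)².
T = 0.0878 min = 5.268 s; g = 9.810 m/s².
L = 6.896 m
6.896 m × (1 mm / 0.001000 m) = 6896 mm

6900 mm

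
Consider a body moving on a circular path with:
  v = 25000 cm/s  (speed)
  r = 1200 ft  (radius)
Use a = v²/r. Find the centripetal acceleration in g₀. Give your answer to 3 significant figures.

17.4 g₀

Directly: a = v²/r.
v = 25000 cm/s = 250.0 m/s; r = 1200 ft = 365.8 m.
a = 170.9 m/s²
170.9 m/s² × (1 g₀ / 9.807 m/s²) = 17.42 g₀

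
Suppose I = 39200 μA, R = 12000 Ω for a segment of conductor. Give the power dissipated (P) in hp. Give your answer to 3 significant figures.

Directly: P = I²R.
I = 39200 μA = 0.03920 A; R = 12000 Ω.
P = 18.44 W  (the unit combination reduces to kg·m²/s³ = W)
18.44 W × (1 hp / 745.7 W) = 0.02473 hp

0.0247 hp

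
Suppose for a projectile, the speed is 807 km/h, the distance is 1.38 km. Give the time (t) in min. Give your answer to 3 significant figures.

0.103 min

Rearranging: t = d/v.
v = 807 km/h = 224.2 m/s; d = 1.38 km = 1380 m.
t = 6.156 s
6.156 s × (1 min / 60.00 s) = 0.1026 min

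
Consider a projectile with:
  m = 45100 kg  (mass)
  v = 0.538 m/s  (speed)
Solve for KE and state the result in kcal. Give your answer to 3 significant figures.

KE is given directly by: KE = ½mv².
m = 45100 kg; v = 0.538 m/s.
KE = 6527 J
6527 J × (1 kcal / 4184 J) = 1.560 kcal

1.56 kcal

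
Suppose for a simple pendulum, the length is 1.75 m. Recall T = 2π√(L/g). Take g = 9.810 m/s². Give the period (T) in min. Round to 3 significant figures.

0.0442 min

Directly: T = 2π√(L/g).
L = 1.75 m; g = 9.810 m/s².
T = 2.654 s
2.654 s × (1 min / 60.00 s) = 0.04423 min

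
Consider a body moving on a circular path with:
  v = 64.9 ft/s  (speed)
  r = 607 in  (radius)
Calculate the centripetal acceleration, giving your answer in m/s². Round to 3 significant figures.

25.4 m/s²

a is given directly by: a = v²/r.
v = 64.9 ft/s = 19.78 m/s; r = 607 in = 15.42 m.
a = 25.38 m/s²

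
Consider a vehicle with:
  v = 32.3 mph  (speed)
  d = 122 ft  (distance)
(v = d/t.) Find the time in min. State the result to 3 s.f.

0.0429 min

Solving v = d/t for t: t = d/v.
v = 32.3 mph = 14.44 m/s; d = 122 ft = 37.19 m.
t = 2.575 s
2.575 s × (1 min / 60.00 s) = 0.04292 min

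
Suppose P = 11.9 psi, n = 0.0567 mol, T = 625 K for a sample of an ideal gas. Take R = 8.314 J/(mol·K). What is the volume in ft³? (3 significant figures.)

0.127 ft³

From the ideal-gas law: V = nRT/P.
P = 11.9 psi = 82048 Pa; n = 0.0567 mol; T = 625 K; R = 8.314 J/(mol·K).
V = 0.003591 m³
0.003591 m³ × (1 ft³ / 0.02832 m³) = 0.1268 ft³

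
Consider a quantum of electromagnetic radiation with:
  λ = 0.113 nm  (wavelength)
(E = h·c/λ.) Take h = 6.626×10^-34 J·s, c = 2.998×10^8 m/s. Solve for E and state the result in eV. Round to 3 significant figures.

Directly: E = hc/λ.
λ = 0.113 nm = 1.130×10^-10 m; h = 6.626×10^-34 J·s; c = 2.998×10^8 m/s.
E = 1.758×10^-15 J
1.758×10^-15 J × (1 eV / 1.602×10^-19 J) = 10972 eV

11000 eV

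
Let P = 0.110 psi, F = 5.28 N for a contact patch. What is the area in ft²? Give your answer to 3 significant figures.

Rearranging P = F/A for A: A = F/P.
P = 0.110 psi = 758.4 Pa; F = 5.28 N.
A = 0.006962 m²
0.006962 m² × (1 ft² / 0.09290 m²) = 0.07494 ft²

0.0749 ft²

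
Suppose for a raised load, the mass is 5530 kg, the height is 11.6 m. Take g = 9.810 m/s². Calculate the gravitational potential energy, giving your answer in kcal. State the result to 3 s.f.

150 kcal

PE is given directly by: PE = mgh.
m = 5530 kg; h = 11.6 m; g = 9.810 m/s².
PE = 6.293×10^5 J
6.293×10^5 J × (1 kcal / 4184 J) = 150.4 kcal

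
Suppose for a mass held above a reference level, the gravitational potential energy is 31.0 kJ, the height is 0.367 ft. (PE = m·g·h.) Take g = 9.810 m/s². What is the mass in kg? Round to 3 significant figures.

Rearranging: m = PE/(g·h).
PE = 31.0 kJ = 31000 J; h = 0.367 ft = 0.1119 m; g = 9.810 m/s².
m = 28250 kg

28200 kg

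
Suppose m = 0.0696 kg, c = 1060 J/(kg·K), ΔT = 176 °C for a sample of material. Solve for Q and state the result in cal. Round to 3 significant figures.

Q is given directly by: Q = mcΔT.
m = 0.0696 kg; c = 1060 J/(kg·K); ΔT = 176 °C = 176.0 K.
Q = 12985 J
12985 J × (1 cal / 4.184 J) = 3103 cal

3100 cal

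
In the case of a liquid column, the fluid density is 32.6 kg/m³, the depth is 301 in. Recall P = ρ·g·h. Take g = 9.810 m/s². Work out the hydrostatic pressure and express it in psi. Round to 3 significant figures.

0.355 psi

Directly: P = ρgh.
ρ = 32.6 kg/m³; h = 301 in = 7.645 m; g = 9.810 m/s².
P = 2445 Pa
2445 Pa × (1 psi / 6895 Pa) = 0.3546 psi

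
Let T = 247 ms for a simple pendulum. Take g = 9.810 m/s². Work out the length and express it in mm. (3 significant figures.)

Solving T = 2π√(L/g) for L: L = g·(T/2π)².
T = 247 ms = 0.2470 s; g = 9.810 m/s².
L = 0.01516 m
0.01516 m × (1 mm / 0.001000 m) = 15.16 mm

15.2 mm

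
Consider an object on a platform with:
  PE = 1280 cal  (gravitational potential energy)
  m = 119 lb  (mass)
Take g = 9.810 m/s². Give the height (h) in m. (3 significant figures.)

Solving PE = m·g·h for h: h = PE/(m·g).
PE = 1280 cal = 5356 J; m = 119 lb = 53.98 kg; g = 9.810 m/s².
h = 10.11 m

10.1 m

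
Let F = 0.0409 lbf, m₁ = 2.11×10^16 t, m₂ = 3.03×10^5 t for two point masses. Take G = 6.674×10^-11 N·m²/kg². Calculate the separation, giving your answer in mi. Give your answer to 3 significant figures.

Rearranging: r = √(G·m₁m₂/F).
F = 0.0409 lbf = 0.1819 N; m₁ = 2.11×10^16 t = 2.110×10^19 kg; m₂ = 3.03×10^5 t = 3.030×10^8 kg; G = 6.674×10^-11 N·m²/kg².
r = 1.531×10^9 m
1.531×10^9 m × (1 mi / 1609 m) = 9.516×10^5 mi

9.52×10^5 mi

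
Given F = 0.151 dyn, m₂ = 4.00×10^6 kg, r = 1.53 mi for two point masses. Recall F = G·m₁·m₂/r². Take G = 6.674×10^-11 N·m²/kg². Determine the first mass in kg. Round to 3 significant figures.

34300 kg

Rearranging F = G·m₁·m₂/r² for m₁: m₁ = F·r²/(G·m₂).
F = 0.151 dyn = 1.510×10^-6 N; m₂ = 4.00×10^6 kg; r = 1.53 mi = 2462 m; G = 6.674×10^-11 N·m²/kg².
m₁ = 34293 kg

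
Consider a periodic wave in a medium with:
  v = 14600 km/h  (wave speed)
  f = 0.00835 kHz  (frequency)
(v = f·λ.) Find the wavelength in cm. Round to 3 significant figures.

48600 cm

Solving v = f·λ for λ: λ = v/f.
v = 14600 km/h = 4056 m/s; f = 0.00835 kHz = 8.350 Hz.
λ = 485.7 m
485.7 m × (1 cm / 0.01000 m) = 48570 cm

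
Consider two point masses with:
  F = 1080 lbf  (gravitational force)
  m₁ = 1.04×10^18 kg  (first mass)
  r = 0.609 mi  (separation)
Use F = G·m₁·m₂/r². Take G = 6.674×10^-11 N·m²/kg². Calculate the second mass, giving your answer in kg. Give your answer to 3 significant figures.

66.5 kg

Solving F = G·m₁·m₂/r² for m₂: m₂ = F·r²/(G·m₁).
F = 1080 lbf = 4804 N; m₁ = 1.04×10^18 kg; r = 0.609 mi = 980.1 m; G = 6.674×10^-11 N·m²/kg².
m₂ = 66.48 kg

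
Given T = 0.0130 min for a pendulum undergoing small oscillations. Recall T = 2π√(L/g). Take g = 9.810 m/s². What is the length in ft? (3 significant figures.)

0.496 ft

Solving T = 2π√(L/g) for L: L = g·(T/2π)².
T = 0.0130 min = 0.7800 s; g = 9.810 m/s².
L = 0.1512 m
0.1512 m × (1 ft / 0.3048 m) = 0.4960 ft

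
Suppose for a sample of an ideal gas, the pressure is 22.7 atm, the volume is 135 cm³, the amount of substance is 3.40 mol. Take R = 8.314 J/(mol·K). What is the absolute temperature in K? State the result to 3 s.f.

11.0 K

Rearranging: T = PV/(nR).
P = 22.7 atm = 2.300×10^6 Pa; V = 135 cm³ = 1.350×10^-4 m³; n = 3.40 mol; R = 8.314 J/(mol·K).
T = 10.98 K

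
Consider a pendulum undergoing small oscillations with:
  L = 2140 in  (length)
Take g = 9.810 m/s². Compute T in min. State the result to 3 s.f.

T is given directly by: T = 2π√(L/g).
L = 2140 in = 54.36 m; g = 9.810 m/s².
T = 14.79 s
14.79 s × (1 min / 60.00 s) = 0.2465 min

0.247 min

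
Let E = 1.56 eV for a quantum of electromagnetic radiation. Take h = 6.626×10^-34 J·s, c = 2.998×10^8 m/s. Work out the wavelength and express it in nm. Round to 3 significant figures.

Rearranging E = h·c/λ for λ: λ = hc/E.
E = 1.56 eV = 2.499×10^-19 J; h = 6.626×10^-34 J·s; c = 2.998×10^8 m/s.
λ = 7.948×10^-7 m
7.948×10^-7 m × (1 nm / 1.000×10^-9 m) = 794.8 nm

795 nm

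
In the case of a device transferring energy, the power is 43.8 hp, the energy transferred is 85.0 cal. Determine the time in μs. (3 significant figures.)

Rearranging P = W/t for t: t = W/P.
P = 43.8 hp = 32662 W; W = 85.0 cal = 355.6 J.
t = 0.01089 s
0.01089 s × (1 μs / 1.000×10^-6 s) = 10889 μs

10900 μs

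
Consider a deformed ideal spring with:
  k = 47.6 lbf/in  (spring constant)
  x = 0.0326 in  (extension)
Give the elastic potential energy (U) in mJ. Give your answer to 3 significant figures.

Directly: U = ½kx².
k = 47.6 lbf/in = 8336 N/m; x = 0.0326 in = 8.280×10^-4 m.
U = 0.002858 J
0.002858 J × (1 mJ / 0.001000 J) = 2.858 mJ

2.86 mJ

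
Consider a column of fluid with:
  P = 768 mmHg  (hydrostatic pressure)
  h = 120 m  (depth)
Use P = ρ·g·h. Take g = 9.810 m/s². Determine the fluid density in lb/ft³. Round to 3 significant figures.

Rearranging P = ρ·g·h for ρ: ρ = P/(g·h).
P = 768 mmHg = 1.024×10^5 Pa; h = 120 m; g = 9.810 m/s².
ρ = 86.98 kg/m³
86.98 kg/m³ × (1 lb/ft³ / 16.02 kg/m³) = 5.430 lb/ft³

5.43 lb/ft³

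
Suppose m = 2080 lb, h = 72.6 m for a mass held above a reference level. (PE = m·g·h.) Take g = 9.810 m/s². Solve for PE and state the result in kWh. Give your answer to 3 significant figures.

PE is given directly by: PE = mgh.
m = 2080 lb = 943.5 kg; h = 72.6 m; g = 9.810 m/s².
PE = 6.719×10^5 J
6.719×10^5 J × (1 kWh / 3.600×10^6 J) = 0.1867 kWh

0.187 kWh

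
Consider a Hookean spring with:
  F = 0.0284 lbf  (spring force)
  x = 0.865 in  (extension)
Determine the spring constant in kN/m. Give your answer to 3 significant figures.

Solving F = k·x for k: k = F/x.
F = 0.0284 lbf = 0.1263 N; x = 0.865 in = 0.02197 m.
k = 5.750 N/m
5.750 N/m × (1 kN/m / 1000 N/m) = 0.005750 kN/m

0.00575 kN/m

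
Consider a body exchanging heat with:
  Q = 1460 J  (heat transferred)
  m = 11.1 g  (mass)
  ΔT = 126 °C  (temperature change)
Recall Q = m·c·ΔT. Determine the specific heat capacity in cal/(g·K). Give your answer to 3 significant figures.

Solving Q = m·c·ΔT for c: c = Q/(m·ΔT).
Q = 1460 J; m = 11.1 g = 0.01110 kg; ΔT = 126 °C = 126.0 K.
c = 1044 J/(kg·K)
1044 J/(kg·K) × (1 cal/(g·K) / 4184 J/(kg·K)) = 0.2495 cal/(g·K)

0.249 cal/(g·K)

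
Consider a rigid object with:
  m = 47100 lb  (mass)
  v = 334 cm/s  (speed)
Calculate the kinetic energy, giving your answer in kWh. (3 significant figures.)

Directly: KE = ½mv².
m = 47100 lb = 21364 kg; v = 334 cm/s = 3.340 m/s.
KE = 1.192×10^5 J  (the unit combination reduces to kg·m²/s² = J)
1.192×10^5 J × (1 kWh / 3.600×10^6 J) = 0.03310 kWh

0.0331 kWh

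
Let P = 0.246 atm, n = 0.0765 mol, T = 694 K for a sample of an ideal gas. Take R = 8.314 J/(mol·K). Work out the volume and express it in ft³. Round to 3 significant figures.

0.625 ft³

From the ideal-gas law: V = nRT/P.
P = 0.246 atm = 24926 Pa; n = 0.0765 mol; T = 694 K; R = 8.314 J/(mol·K).
V = 0.01771 m³
0.01771 m³ × (1 ft³ / 0.02832 m³) = 0.6254 ft³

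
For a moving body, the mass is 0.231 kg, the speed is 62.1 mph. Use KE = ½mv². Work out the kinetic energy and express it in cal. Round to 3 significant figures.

21.3 cal

KE is given directly by: KE = ½mv².
m = 0.231 kg; v = 62.1 mph = 27.76 m/s.
KE = 89.01 J
89.01 J × (1 cal / 4.184 J) = 21.27 cal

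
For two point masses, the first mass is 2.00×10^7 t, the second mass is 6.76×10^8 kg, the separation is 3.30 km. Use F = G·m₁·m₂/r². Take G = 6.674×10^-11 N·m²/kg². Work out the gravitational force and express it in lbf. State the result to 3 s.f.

From Newton's law of gravitation: F = Gm₁m₂/r².
m₁ = 2.00×10^7 t = 2.000×10^10 kg; m₂ = 6.76×10^8 kg; r = 3.30 km = 3300 m; G = 6.674×10^-11 N·m²/kg².
F = 82.86 N  (the unit combination reduces to kg·m/s² = N)
82.86 N × (1 lbf / 4.448 N) = 18.63 lbf

18.6 lbf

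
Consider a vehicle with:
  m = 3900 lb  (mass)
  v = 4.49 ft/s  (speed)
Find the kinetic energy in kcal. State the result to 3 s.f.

0.396 kcal

KE is given directly by: KE = ½mv².
m = 3900 lb = 1769 kg; v = 4.49 ft/s = 1.369 m/s.
KE = 1657 J
1657 J × (1 kcal / 4184 J) = 0.3959 kcal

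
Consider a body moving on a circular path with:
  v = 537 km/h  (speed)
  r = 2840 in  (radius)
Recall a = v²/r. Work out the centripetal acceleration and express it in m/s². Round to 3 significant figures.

a is given directly by: a = v²/r.
v = 537 km/h = 149.2 m/s; r = 2840 in = 72.14 m.
a = 308.5 m/s²

308 m/s²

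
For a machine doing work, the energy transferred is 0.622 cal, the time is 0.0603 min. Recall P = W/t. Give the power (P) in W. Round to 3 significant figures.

0.719 W

Directly: P = W/t.
W = 0.622 cal = 2.602 J; t = 0.0603 min = 3.618 s.
P = 0.7193 W  (the unit combination reduces to kg·m²/s³ = W)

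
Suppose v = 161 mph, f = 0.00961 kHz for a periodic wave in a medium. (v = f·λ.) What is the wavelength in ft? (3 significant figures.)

Rearranging v = f·λ for λ: λ = v/f.
v = 161 mph = 71.97 m/s; f = 0.00961 kHz = 9.610 Hz.
λ = 7.489 m
7.489 m × (1 ft / 0.3048 m) = 24.57 ft

24.6 ft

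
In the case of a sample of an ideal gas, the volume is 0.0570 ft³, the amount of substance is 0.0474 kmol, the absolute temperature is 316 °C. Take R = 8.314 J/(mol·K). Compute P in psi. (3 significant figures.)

From the ideal-gas law: P = nRT/V.
V = 0.0570 ft³ = 0.001614 m³; n = 0.0474 kmol = 47.40 mol; T = 316 °C = 589.1 K; R = 8.314 J/(mol·K).
P = 1.438×10^8 Pa
1.438×10^8 Pa × (1 psi / 6895 Pa) = 20863 psi

20900 psi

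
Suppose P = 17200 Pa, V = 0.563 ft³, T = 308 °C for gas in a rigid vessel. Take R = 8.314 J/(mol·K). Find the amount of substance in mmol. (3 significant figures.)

Rearranging PV = nRT for n: n = PV/(RT).
P = 17200 Pa; V = 0.563 ft³ = 0.01594 m³; T = 308 °C = 581.1 K; R = 8.314 J/(mol·K).
n = 0.05675 mol
0.05675 mol × (1 mmol / 0.001000 mol) = 56.75 mmol

56.8 mmol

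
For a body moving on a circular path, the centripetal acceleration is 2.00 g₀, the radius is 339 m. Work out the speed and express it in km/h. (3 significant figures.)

Rearranging: v = √(a·r).
a = 2.00 g₀ = 19.61 m/s²; r = 339 m.
v = 81.54 m/s
81.54 m/s × (1 km/h / 0.2778 m/s) = 293.5 km/h

294 km/h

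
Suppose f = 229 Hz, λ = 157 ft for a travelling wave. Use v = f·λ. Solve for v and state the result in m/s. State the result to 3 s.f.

11000 m/s

Directly: v = fλ.
f = 229 Hz; λ = 157 ft = 47.85 m.
v = 10958 m/s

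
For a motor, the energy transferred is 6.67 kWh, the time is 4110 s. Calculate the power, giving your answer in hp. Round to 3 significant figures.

7.83 hp

Directly: P = W/t.
W = 6.67 kWh = 2.401×10^7 J; t = 4110 s.
P = 5842 W  (the unit combination reduces to kg·m²/s³ = W)
5842 W × (1 hp / 745.7 W) = 7.835 hp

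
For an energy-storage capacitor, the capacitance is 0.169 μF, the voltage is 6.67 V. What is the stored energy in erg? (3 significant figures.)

Directly: E = ½CV².
C = 0.169 μF = 1.690×10^-7 F; V = 6.67 V.
E = 3.759×10^-6 J
3.759×10^-6 J × (1 erg / 1.000×10^-7 J) = 37.59 erg

37.6 erg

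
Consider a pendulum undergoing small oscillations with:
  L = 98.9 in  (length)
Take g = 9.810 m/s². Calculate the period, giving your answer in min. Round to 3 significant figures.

T is given directly by: T = 2π√(L/g).
L = 98.9 in = 2.512 m; g = 9.810 m/s².
T = 3.180 s
3.180 s × (1 min / 60.00 s) = 0.05299 min

0.0530 min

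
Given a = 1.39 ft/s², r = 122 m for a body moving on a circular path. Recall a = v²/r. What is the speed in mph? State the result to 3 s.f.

16.1 mph

Solving a = v²/r for v: v = √(a·r).
a = 1.39 ft/s² = 0.4237 m/s²; r = 122 m.
v = 7.189 m/s
7.189 m/s × (1 mph / 0.4470 m/s) = 16.08 mph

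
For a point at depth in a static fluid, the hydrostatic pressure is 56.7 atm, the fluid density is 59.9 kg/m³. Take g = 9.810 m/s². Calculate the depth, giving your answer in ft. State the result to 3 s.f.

32100 ft

Solving P = ρ·g·h for h: h = P/(ρ·g).
P = 56.7 atm = 5.745×10^6 Pa; ρ = 59.9 kg/m³; g = 9.810 m/s².
h = 9777 m
9777 m × (1 ft / 0.3048 m) = 32077 ft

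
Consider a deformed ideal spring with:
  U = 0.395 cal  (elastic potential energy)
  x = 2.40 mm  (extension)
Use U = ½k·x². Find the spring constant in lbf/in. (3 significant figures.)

3280 lbf/in

Solving U = ½k·x² for k: k = 2U/x².
U = 0.395 cal = 1.653 J; x = 2.40 mm = 0.002400 m.
k = 5.738×10^5 N/m
5.738×10^5 N/m × (1 lbf/in / 175.1 N/m) = 3277 lbf/in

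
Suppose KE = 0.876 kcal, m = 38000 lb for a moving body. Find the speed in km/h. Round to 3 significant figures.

2.35 km/h

Solving KE = ½mv² for v: v = √(2·KE/m).
KE = 0.876 kcal = 3665 J; m = 38000 lb = 17237 kg.
v = 0.6521 m/s
0.6521 m/s × (1 km/h / 0.2778 m/s) = 2.348 km/h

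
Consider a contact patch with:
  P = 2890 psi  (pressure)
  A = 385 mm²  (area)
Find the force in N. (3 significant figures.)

Rearranging P = F/A for F: F = P·A.
P = 2890 psi = 1.993×10^7 Pa; A = 385 mm² = 3.850×10^-4 m².
F = 7671 N

7670 N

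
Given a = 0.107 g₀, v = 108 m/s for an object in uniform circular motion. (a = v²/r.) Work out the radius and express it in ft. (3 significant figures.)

Rearranging: r = v²/a.
a = 0.107 g₀ = 1.049 m/s²; v = 108 m/s.
r = 11116 m
11116 m × (1 ft / 0.3048 m) = 36469 ft

36500 ft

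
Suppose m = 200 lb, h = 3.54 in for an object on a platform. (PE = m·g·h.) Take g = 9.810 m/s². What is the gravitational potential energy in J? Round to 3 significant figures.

Directly: PE = mgh.
m = 200 lb = 90.72 kg; h = 3.54 in = 0.08992 m; g = 9.810 m/s².
PE = 80.02 J

80.0 J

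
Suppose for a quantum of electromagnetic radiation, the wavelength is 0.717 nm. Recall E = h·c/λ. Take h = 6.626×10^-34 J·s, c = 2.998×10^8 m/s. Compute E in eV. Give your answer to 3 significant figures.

1730 eV

E is given directly by: E = hc/λ.
λ = 0.717 nm = 7.170×10^-10 m; h = 6.626×10^-34 J·s; c = 2.998×10^8 m/s.
E = 2.771×10^-16 J  (the unit combination reduces to kg·m²/s² = J)
2.771×10^-16 J × (1 eV / 1.602×10^-19 J) = 1729 eV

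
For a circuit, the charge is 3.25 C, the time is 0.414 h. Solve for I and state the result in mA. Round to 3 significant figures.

2.18 mA

Rearranging q = I·t for I: I = q/t.
q = 3.25 C; t = 0.414 h = 1490 s.
I = 0.002181 A
0.002181 A × (1 mA / 0.001000 A) = 2.181 mA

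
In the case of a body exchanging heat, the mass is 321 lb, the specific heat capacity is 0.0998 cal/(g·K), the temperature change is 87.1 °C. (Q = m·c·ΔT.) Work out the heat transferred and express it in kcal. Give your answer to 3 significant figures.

1270 kcal

Directly: Q = mcΔT.
m = 321 lb = 145.6 kg; c = 0.0998 cal/(g·K) = 417.6 J/(kg·K); ΔT = 87.1 °C = 87.10 K.
Q = 5.296×10^6 J
5.296×10^6 J × (1 kcal / 4184 J) = 1266 kcal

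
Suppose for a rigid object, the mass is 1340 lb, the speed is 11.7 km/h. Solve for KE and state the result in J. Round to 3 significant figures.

3210 J

Directly: KE = ½mv².
m = 1340 lb = 607.8 kg; v = 11.7 km/h = 3.250 m/s.
KE = 3210 J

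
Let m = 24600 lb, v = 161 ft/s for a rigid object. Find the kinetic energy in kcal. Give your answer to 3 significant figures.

KE is given directly by: KE = ½mv².
m = 24600 lb = 11158 kg; v = 161 ft/s = 49.07 m/s.
KE = 1.344×10^7 J
1.344×10^7 J × (1 kcal / 4184 J) = 3211 kcal

3210 kcal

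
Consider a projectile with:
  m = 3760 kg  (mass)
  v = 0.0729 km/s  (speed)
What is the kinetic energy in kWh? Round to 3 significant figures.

2.78 kWh

KE is given directly by: KE = ½mv².
m = 3760 kg; v = 0.0729 km/s = 72.90 m/s.
KE = 9.991×10^6 J  (the unit combination reduces to kg·m²/s² = J)
9.991×10^6 J × (1 kWh / 3.600×10^6 J) = 2.775 kWh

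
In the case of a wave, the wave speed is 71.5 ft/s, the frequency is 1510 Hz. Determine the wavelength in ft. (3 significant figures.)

Rearranging v = f·λ for λ: λ = v/f.
v = 71.5 ft/s = 21.79 m/s; f = 1510 Hz.
λ = 0.01443 m
0.01443 m × (1 ft / 0.3048 m) = 0.04735 ft

0.0474 ft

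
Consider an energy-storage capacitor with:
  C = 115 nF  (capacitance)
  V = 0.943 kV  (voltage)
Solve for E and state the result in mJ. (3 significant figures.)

E is given directly by: E = ½CV².
C = 115 nF = 1.150×10^-7 F; V = 0.943 kV = 943.0 V.
E = 0.05113 J
0.05113 J × (1 mJ / 0.001000 J) = 51.13 mJ

51.1 mJ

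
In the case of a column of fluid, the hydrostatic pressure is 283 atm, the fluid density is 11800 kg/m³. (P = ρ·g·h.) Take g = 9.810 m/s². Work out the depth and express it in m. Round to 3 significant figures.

Solving P = ρ·g·h for h: h = P/(ρ·g).
P = 283 atm = 2.867×10^7 Pa; ρ = 11800 kg/m³; g = 9.810 m/s².
h = 247.7 m

248 m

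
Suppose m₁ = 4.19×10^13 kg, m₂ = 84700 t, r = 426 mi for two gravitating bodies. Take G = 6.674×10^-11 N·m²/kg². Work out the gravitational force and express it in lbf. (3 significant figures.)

0.113 lbf

From Newton's law of gravitation: F = Gm₁m₂/r².
m₁ = 4.19×10^13 kg; m₂ = 84700 t = 8.470×10^7 kg; r = 426 mi = 6.856×10^5 m; G = 6.674×10^-11 N·m²/kg².
F = 0.5039 N
0.5039 N × (1 lbf / 4.448 N) = 0.1133 lbf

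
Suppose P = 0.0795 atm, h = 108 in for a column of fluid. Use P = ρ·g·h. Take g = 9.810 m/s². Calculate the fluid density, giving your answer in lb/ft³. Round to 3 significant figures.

Rearranging P = ρ·g·h for ρ: ρ = P/(g·h).
P = 0.0795 atm = 8055 Pa; h = 108 in = 2.743 m; g = 9.810 m/s².
ρ = 299.3 kg/m³
299.3 kg/m³ × (1 lb/ft³ / 16.02 kg/m³) = 18.69 lb/ft³

18.7 lb/ft³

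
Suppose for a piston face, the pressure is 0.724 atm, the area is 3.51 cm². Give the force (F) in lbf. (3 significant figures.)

Rearranging: F = P·A.
P = 0.724 atm = 73359 Pa; A = 3.51 cm² = 3.510×10^-4 m².
F = 25.75 N
25.75 N × (1 lbf / 4.448 N) = 5.789 lbf

5.79 lbf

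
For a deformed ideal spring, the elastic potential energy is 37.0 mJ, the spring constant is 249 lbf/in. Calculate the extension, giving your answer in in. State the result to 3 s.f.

0.0513 in

Rearranging U = ½k·x² for x: x = √(2U/k).
U = 37.0 mJ = 0.03700 J; k = 249 lbf/in = 43607 N/m.
x = 0.001303 m
0.001303 m × (1 in / 0.02540 m) = 0.05129 in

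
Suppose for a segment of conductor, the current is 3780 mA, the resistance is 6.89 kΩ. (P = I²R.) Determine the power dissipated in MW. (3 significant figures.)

0.0984 MW

Directly: P = I²R.
I = 3780 mA = 3.780 A; R = 6.89 kΩ = 6890 Ω.
P = 98447 W
98447 W × (1 MW / 1.000×10^6 W) = 0.09845 MW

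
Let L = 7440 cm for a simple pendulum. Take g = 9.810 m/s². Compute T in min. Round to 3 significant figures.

Directly: T = 2π√(L/g).
L = 7440 cm = 74.40 m; g = 9.810 m/s².
T = 17.30 s
17.30 s × (1 min / 60.00 s) = 0.2884 min

0.288 min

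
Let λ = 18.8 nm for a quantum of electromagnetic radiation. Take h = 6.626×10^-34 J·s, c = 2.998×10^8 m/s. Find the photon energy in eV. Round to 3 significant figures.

66.0 eV

E is given directly by: E = hc/λ.
λ = 18.8 nm = 1.880×10^-8 m; h = 6.626×10^-34 J·s; c = 2.998×10^8 m/s.
E = 1.057×10^-17 J  (the unit combination reduces to kg·m²/s² = J)
1.057×10^-17 J × (1 eV / 1.602×10^-19 J) = 65.95 eV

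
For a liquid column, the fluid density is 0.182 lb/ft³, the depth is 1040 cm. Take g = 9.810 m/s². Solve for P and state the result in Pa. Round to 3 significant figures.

P is given directly by: P = ρgh.
ρ = 0.182 lb/ft³ = 2.915 kg/m³; h = 1040 cm = 10.40 m; g = 9.810 m/s².
P = 297.4 Pa

297 Pa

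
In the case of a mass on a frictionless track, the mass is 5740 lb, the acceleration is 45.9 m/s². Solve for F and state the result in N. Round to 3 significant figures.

1.20×10^5 N

From Newton's second law: F = m·a.
m = 5740 lb = 2604 kg; a = 45.9 m/s².
F = 1.195×10^5 N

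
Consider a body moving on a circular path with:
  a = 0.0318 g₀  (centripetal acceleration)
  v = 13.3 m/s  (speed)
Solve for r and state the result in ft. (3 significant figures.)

Solving a = v²/r for r: r = v²/a.
a = 0.0318 g₀ = 0.3119 m/s²; v = 13.3 m/s.
r = 567.2 m
567.2 m × (1 ft / 0.3048 m) = 1861 ft

1860 ft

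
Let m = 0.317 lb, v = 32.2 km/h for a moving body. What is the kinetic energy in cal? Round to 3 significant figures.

1.37 cal

Directly: KE = ½mv².
m = 0.317 lb = 0.1438 kg; v = 32.2 km/h = 8.944 m/s.
KE = 5.752 J  (the unit combination reduces to kg·m²/s² = J)
5.752 J × (1 cal / 4.184 J) = 1.375 cal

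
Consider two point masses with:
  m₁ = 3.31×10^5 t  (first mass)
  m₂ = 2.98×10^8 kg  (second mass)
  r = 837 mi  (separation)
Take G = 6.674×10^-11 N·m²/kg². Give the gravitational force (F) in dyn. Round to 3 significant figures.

From Newton's law of gravitation: F = Gm₁m₂/r².
m₁ = 3.31×10^5 t = 3.310×10^8 kg; m₂ = 2.98×10^8 kg; r = 837 mi = 1.347×10^6 m; G = 6.674×10^-11 N·m²/kg².
F = 3.628×10^-6 N
3.628×10^-6 N × (1 dyn / 1.000×10^-5 N) = 0.3628 dyn

0.363 dyn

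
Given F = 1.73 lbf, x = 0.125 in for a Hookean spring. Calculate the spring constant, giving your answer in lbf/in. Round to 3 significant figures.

13.8 lbf/in

From Hooke's law: k = F/x.
F = 1.73 lbf = 7.695 N; x = 0.125 in = 0.003175 m.
k = 2424 N/m
2424 N/m × (1 lbf/in / 175.1 N/m) = 13.84 lbf/in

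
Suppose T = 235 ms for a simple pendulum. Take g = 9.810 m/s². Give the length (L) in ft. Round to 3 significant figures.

0.0450 ft

Rearranging: L = g·(T/2π)².
T = 235 ms = 0.2350 s; g = 9.810 m/s².
L = 0.01372 m
0.01372 m × (1 ft / 0.3048 m) = 0.04502 ft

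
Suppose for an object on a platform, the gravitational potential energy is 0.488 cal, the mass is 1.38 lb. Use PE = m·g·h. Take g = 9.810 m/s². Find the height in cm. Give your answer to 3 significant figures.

33.3 cm

Rearranging: h = PE/(m·g).
PE = 0.488 cal = 2.042 J; m = 1.38 lb = 0.6260 kg; g = 9.810 m/s².
h = 0.3325 m
0.3325 m × (1 cm / 0.01000 m) = 33.25 cm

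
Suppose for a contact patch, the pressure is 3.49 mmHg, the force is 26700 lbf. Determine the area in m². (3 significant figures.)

Solving P = F/A for A: A = F/P.
P = 3.49 mmHg = 465.3 Pa; F = 26700 lbf = 1.188×10^5 N.
A = 255.3 m²

255 m²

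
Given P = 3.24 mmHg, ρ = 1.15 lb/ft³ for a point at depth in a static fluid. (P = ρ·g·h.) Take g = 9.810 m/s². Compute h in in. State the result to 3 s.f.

94.1 in

Rearranging: h = P/(ρ·g).
P = 3.24 mmHg = 432.0 Pa; ρ = 1.15 lb/ft³ = 18.42 kg/m³; g = 9.810 m/s².
h = 2.390 m
2.390 m × (1 in / 0.02540 m) = 94.11 in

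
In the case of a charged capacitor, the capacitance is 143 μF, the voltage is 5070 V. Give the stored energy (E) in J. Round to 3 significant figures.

Directly: E = ½CV².
C = 143 μF = 1.430×10^-4 F; V = 5070 V.
E = 1838 J

1840 J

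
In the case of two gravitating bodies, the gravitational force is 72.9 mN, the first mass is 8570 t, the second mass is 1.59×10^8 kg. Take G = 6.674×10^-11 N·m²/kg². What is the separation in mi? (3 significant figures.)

0.694 mi

From Newton's law of gravitation: r = √(G·m₁m₂/F).
F = 72.9 mN = 0.07290 N; m₁ = 8570 t = 8.570×10^6 kg; m₂ = 1.59×10^8 kg; G = 6.674×10^-11 N·m²/kg².
r = 1117 m
1117 m × (1 mi / 1609 m) = 0.6940 mi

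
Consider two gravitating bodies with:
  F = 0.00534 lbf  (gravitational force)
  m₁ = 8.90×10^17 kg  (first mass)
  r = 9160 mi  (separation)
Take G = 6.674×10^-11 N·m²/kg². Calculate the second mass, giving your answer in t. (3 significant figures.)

From Newton's law of gravitation: m₂ = F·r²/(G·m₁).
F = 0.00534 lbf = 0.02375 N; m₁ = 8.90×10^17 kg; r = 9160 mi = 1.474×10^7 m; G = 6.674×10^-11 N·m²/kg².
m₂ = 86904 kg
86904 kg × (1 t / 1000 kg) = 86.90 t

86.9 t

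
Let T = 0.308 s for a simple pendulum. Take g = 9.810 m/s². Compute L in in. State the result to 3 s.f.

0.928 in

Rearranging T = 2π√(L/g) for L: L = g·(T/2π)².
T = 0.308 s; g = 9.810 m/s².
L = 0.02357 m
0.02357 m × (1 in / 0.02540 m) = 0.9281 in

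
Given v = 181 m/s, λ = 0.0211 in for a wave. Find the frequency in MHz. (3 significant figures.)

0.338 MHz

Solving v = f·λ for f: f = v/λ.
v = 181 m/s; λ = 0.0211 in = 5.359×10^-4 m.
f = 3.377×10^5 Hz
3.377×10^5 Hz × (1 MHz / 1.000×10^6 Hz) = 0.3377 MHz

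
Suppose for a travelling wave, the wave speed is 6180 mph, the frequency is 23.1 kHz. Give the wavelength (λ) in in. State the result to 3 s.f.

4.71 in

Rearranging v = f·λ for λ: λ = v/f.
v = 6180 mph = 2763 m/s; f = 23.1 kHz = 23100 Hz.
λ = 0.1196 m
0.1196 m × (1 in / 0.02540 m) = 4.709 in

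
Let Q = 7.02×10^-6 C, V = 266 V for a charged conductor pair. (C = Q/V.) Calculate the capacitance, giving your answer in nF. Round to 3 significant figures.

Directly: C = Q/V.
Q = 7.02×10^-6 C; V = 266 V.
C = 2.639×10^-8 F
2.639×10^-8 F × (1 nF / 1.000×10^-9 F) = 26.39 nF

26.4 nF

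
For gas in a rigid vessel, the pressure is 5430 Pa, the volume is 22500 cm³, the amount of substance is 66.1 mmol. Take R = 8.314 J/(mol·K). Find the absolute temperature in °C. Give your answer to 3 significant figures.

-50.8 °C

Rearranging PV = nRT for T: T = PV/(nR).
P = 5430 Pa; V = 22500 cm³ = 0.02250 m³; n = 66.1 mmol = 0.06610 mol; R = 8.314 J/(mol·K).
T = 222.3 K
222.3 K − 273.15 = -50.83 °C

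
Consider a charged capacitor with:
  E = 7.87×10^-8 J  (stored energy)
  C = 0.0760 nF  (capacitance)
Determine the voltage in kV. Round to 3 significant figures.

0.0455 kV

Rearranging E = ½C·V² for V: V = √(2E/C).
E = 7.87×10^-8 J; C = 0.0760 nF = 7.600×10^-11 F.
V = 45.51 V  (the unit combination reduces to kg·m²/(A·s³) = V)
45.51 V × (1 kV / 1000 V) = 0.04551 kV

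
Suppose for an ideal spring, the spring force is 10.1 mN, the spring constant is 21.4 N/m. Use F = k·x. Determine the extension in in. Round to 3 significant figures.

0.0186 in

Solving F = k·x for x: x = F/k.
F = 10.1 mN = 0.01010 N; k = 21.4 N/m.
x = 4.720×10^-4 m
4.720×10^-4 m × (1 in / 0.02540 m) = 0.01858 in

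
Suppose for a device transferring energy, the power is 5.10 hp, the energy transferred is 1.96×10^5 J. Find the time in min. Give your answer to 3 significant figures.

0.859 min

Rearranging: t = W/P.
P = 5.10 hp = 3803 W; W = 1.96×10^5 J.
t = 51.54 s
51.54 s × (1 min / 60.00 s) = 0.8590 min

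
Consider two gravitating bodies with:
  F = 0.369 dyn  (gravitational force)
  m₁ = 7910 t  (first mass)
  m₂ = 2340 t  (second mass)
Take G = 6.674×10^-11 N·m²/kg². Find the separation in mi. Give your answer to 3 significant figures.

Solving F = G·m₁·m₂/r² for r: r = √(G·m₁m₂/F).
F = 0.369 dyn = 3.690×10^-6 N; m₁ = 7910 t = 7.910×10^6 kg; m₂ = 2340 t = 2.340×10^6 kg; G = 6.674×10^-11 N·m²/kg².
r = 18297 m
18297 m × (1 mi / 1609 m) = 11.37 mi

11.4 mi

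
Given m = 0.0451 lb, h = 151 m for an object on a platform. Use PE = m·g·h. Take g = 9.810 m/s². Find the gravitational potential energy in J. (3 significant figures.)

Directly: PE = mgh.
m = 0.0451 lb = 0.02046 kg; h = 151 m; g = 9.810 m/s².
PE = 30.30 J  (the unit combination reduces to kg·m²/s² = J)

30.3 J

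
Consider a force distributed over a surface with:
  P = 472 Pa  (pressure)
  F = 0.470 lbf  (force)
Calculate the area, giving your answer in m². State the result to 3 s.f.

0.00443 m²

Rearranging P = F/A for A: A = F/P.
P = 472 Pa; F = 0.470 lbf = 2.091 N.
A = 0.004429 m²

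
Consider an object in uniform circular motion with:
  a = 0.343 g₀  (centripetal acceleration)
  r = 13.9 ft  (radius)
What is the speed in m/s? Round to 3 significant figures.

3.78 m/s

Rearranging: v = √(a·r).
a = 0.343 g₀ = 3.364 m/s²; r = 13.9 ft = 4.237 m.
v = 3.775 m/s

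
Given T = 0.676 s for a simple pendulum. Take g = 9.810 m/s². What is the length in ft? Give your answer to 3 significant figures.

Solving T = 2π√(L/g) for L: L = g·(T/2π)².
T = 0.676 s; g = 9.810 m/s².
L = 0.1136 m
0.1136 m × (1 ft / 0.3048 m) = 0.3726 ft

0.373 ft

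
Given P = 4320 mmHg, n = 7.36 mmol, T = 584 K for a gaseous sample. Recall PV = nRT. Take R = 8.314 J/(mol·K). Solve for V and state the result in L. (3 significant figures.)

0.0620 L

Rearranging: V = nRT/P.
P = 4320 mmHg = 5.760×10^5 Pa; n = 7.36 mmol = 0.007360 mol; T = 584 K; R = 8.314 J/(mol·K).
V = 6.205×10^-5 m³
6.205×10^-5 m³ × (1 L / 0.001000 m³) = 0.06205 L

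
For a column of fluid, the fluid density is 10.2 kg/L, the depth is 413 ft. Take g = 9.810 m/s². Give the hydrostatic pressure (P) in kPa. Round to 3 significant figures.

12600 kPa

P is given directly by: P = ρgh.
ρ = 10.2 kg/L = 10200 kg/m³; h = 413 ft = 125.9 m; g = 9.810 m/s².
P = 1.260×10^7 Pa
1.260×10^7 Pa × (1 kPa / 1000 Pa) = 12596 kPa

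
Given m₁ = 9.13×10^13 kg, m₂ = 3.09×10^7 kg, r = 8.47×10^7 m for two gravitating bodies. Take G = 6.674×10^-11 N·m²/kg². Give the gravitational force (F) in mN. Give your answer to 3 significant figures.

From Newton's law of gravitation: F = Gm₁m₂/r².
m₁ = 9.13×10^13 kg; m₂ = 3.09×10^7 kg; r = 8.47×10^7 m; G = 6.674×10^-11 N·m²/kg².
F = 2.625×10^-5 N
2.625×10^-5 N × (1 mN / 0.001000 N) = 0.02625 mN

0.0262 mN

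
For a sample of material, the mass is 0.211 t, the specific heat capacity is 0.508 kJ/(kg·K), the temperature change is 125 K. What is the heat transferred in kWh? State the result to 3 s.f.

3.72 kWh

Q is given directly by: Q = mcΔT.
m = 0.211 t = 211.0 kg; c = 0.508 kJ/(kg·K) = 508.0 J/(kg·K); ΔT = 125 K.
Q = 1.340×10^7 J  (the unit combination reduces to kg·m²/s² = J)
1.340×10^7 J × (1 kWh / 3.600×10^6 J) = 3.722 kWh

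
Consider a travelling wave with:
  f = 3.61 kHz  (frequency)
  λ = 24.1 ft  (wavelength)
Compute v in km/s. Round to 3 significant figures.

v is given directly by: v = fλ.
f = 3.61 kHz = 3610 Hz; λ = 24.1 ft = 7.346 m.
v = 26518 m/s
26518 m/s × (1 km/s / 1000 m/s) = 26.52 km/s

26.5 km/s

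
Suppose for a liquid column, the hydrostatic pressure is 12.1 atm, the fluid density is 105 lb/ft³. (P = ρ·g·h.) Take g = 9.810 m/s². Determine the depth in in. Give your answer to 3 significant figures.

Rearranging: h = P/(ρ·g).
P = 12.1 atm = 1.226×10^6 Pa; ρ = 105 lb/ft³ = 1682 kg/m³; g = 9.810 m/s².
h = 74.31 m
74.31 m × (1 in / 0.02540 m) = 2925 in

2930 in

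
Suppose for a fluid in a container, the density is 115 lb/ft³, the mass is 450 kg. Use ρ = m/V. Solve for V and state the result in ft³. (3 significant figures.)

Solving ρ = m/V for V: V = m/ρ.
ρ = 115 lb/ft³ = 1842 kg/m³; m = 450 kg.
V = 0.2443 m³
0.2443 m³ × (1 ft³ / 0.02832 m³) = 8.627 ft³

8.63 ft³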